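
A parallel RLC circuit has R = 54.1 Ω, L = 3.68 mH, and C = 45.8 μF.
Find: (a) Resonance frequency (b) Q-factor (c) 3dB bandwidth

Step 1 — Resonance: ω₀ = 1/√(LC) = 1/√(0.00368·4.58e-05) = 2436 rad/s.
Step 2 — f₀ = ω₀/(2π) = 387.7 Hz.
Step 3 — Parallel Q: Q = R/(ω₀L) = 54.1/(2436·0.00368) = 6.035.
Step 4 — Bandwidth: Δω = ω₀/Q = 403.6 rad/s; BW = Δω/(2π) = 64.23 Hz.

(a) f₀ = 387.7 Hz  (b) Q = 6.035  (c) BW = 64.23 Hz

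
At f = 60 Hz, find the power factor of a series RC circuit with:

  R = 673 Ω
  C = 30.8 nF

Step 1 — Angular frequency: ω = 2π·f = 2π·60 = 377 rad/s.
Step 2 — Component impedances:
  R: Z = R = 673 Ω
  C: Z = 1/(jωC) = -j/(ω·C) = 0 - j8.612e+04 Ω
Step 3 — Series combination: Z_total = R + C = 673 - j8.612e+04 Ω = 8.613e+04∠-89.6° Ω.
Step 4 — Power factor: PF = cos(φ) = Re(Z)/|Z| = 673/8.613e+04 = 0.007814.
Step 5 — Type: Im(Z) = -8.612e+04 ⇒ leading (phase φ = -89.6°).

PF = 0.007814 (leading, φ = -89.6°)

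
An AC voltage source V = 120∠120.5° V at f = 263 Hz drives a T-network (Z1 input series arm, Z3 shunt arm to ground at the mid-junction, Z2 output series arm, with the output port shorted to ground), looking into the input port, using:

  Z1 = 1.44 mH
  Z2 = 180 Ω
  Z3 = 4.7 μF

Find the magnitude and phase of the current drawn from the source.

Step 1 — Angular frequency: ω = 2π·f = 2π·263 = 1652 rad/s.
Step 2 — Component impedances:
  Z1: Z = jωL = j·1652·0.00144 = 0 + j2.38 Ω
  Z2: Z = R = 180 Ω
  Z3: Z = 1/(jωC) = -j/(ω·C) = 0 - j128.8 Ω
Step 3 — With the output port shorted to ground, the output series arm Z2 runs from the junction to ground; the shunt arm Z3 also runs from the junction to ground. They appear in parallel: Z3 || Z2 = 60.93 - j85.17 Ω.
Step 4 — Series with input arm Z1: Z_in = Z1 + (Z3 || Z2) = 60.93 - j82.8 Ω = 102.8∠-53.7° Ω.
Step 5 — Source phasor: V = 120∠120.5° V = -60.9 + j103.4 V.
Step 6 — Ohm's law: I = V / Z_total = (-60.9 + j103.4) / (60.93 - j82.8) = -1.161 + j0.1189 A.
Step 7 — Convert to polar: |I| = 1.167 A, ∠I = 174.2°.

I = 1.167∠174.2° A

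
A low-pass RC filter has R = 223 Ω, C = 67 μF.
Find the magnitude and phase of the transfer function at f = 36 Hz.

Step 1 — Angular frequency: ω = 2π·36 = 226.2 rad/s.
Step 2 — Transfer function: H(jω) = 1/(1 + jωRC).
Step 3 — Denominator: 1 + jωRC = 1 + j·226.2·223·6.7e-05 = 1 + j3.38.
Step 4 — H = 0.08051 - j0.2721.
Step 5 — Magnitude: |H| = 0.2837 (-10.9 dB); phase: φ = -73.5°.

|H| = 0.2837 (-10.9 dB), φ = -73.5°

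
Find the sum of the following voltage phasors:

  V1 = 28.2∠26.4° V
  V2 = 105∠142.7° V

Step 1 — Convert each phasor to rectangular form:
  V1 = 28.2·(cos(26.4°) + j·sin(26.4°)) = 25.26 + j12.54 V
  V2 = 105·(cos(142.7°) + j·sin(142.7°)) = -83.52 + j63.63 V
Step 2 — Sum components: V_total = -58.27 + j76.17 V.
Step 3 — Convert to polar: |V_total| = 95.9 V, ∠V_total = 127.4°.

V_total = 95.9∠127.4° V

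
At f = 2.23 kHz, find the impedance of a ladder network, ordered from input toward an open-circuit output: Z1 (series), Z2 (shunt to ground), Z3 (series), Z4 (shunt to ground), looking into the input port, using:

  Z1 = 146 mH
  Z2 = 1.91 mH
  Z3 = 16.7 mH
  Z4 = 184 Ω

Step 1 — Angular frequency: ω = 2π·f = 2π·2230 = 1.401e+04 rad/s.
Step 2 — Component impedances:
  Z1: Z = jωL = j·1.401e+04·0.146 = 0 + j2046 Ω
  Z2: Z = jωL = j·1.401e+04·0.00191 = 0 + j26.76 Ω
  Z3: Z = jωL = j·1.401e+04·0.0167 = 0 + j234 Ω
  Z4: Z = R = 184 Ω
Step 3 — Ladder network (open output): work backward from the far end, alternating series and parallel combinations. Z_in = 1.294 + j2071 Ω = 2071∠90.0° Ω.

Z = 1.294 + j2071 Ω = 2071∠90.0° Ω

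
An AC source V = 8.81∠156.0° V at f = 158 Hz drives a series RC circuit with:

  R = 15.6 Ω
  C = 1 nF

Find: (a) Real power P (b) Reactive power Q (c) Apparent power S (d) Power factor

Step 1 — Angular frequency: ω = 2π·f = 2π·158 = 992.7 rad/s.
Step 2 — Component impedances:
  R: Z = R = 15.6 Ω
  C: Z = 1/(jωC) = -j/(ω·C) = 0 - j1.007e+06 Ω
Step 3 — Series combination: Z_total = R + C = 15.6 - j1.007e+06 Ω = 1.007e+06∠-90.0° Ω.
Step 4 — Source phasor: V = 8.81∠156.0° V = -8.048 + j3.583 V.
Step 5 — Current: I = V / Z = -3.557e-06 - j7.99e-06 A = 8.746e-06∠-114.0° A.
Step 6 — Complex power: S = V·I* = 1.193e-09 - j7.705e-05 VA.
Step 7 — Real power: P = Re(S) = 1.193e-09 W.
Step 8 — Reactive power: Q = Im(S) = -7.705e-05 VAR.
Step 9 — Apparent power: |S| = 7.705e-05 VA.
Step 10 — Power factor: PF = P/|S| = 1.549e-05 (leading).

(a) P = 1.193e-09 W  (b) Q = -7.705e-05 VAR  (c) S = 7.705e-05 VA  (d) PF = 1.549e-05 (leading)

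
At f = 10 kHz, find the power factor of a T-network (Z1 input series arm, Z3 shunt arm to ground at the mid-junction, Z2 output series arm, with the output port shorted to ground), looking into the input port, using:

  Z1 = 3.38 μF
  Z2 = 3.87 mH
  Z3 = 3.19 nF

Step 1 — Angular frequency: ω = 2π·f = 2π·1e+04 = 6.283e+04 rad/s.
Step 2 — Component impedances:
  Z1: Z = 1/(jωC) = -j/(ω·C) = 0 - j4.709 Ω
  Z2: Z = jωL = j·6.283e+04·0.00387 = 0 + j243.2 Ω
  Z3: Z = 1/(jωC) = -j/(ω·C) = 0 - j4989 Ω
Step 3 — With the output port shorted to ground, the output series arm Z2 runs from the junction to ground; the shunt arm Z3 also runs from the junction to ground. They appear in parallel: Z3 || Z2 = 0 + j255.6 Ω.
Step 4 — Series with input arm Z1: Z_in = Z1 + (Z3 || Z2) = 0 + j250.9 Ω = 250.9∠90.0° Ω.
Step 5 — Power factor: PF = cos(φ) = Re(Z)/|Z| = 0/250.9 = 0.
Step 6 — Type: Im(Z) = 250.9 ⇒ lagging (phase φ = 90.0°).

PF = 0 (lagging, φ = 90.0°)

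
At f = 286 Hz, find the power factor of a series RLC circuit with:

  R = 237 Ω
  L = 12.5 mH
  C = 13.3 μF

Step 1 — Angular frequency: ω = 2π·f = 2π·286 = 1797 rad/s.
Step 2 — Component impedances:
  R: Z = R = 237 Ω
  L: Z = jωL = j·1797·0.0125 = 0 + j22.46 Ω
  C: Z = 1/(jωC) = -j/(ω·C) = 0 - j41.84 Ω
Step 3 — Series combination: Z_total = R + L + C = 237 - j19.38 Ω = 237.8∠-4.7° Ω.
Step 4 — Power factor: PF = cos(φ) = Re(Z)/|Z| = 237/237.79 = 0.9967.
Step 5 — Type: Im(Z) = -19.38 ⇒ leading (phase φ = -4.7°).

PF = 0.9967 (leading, φ = -4.7°)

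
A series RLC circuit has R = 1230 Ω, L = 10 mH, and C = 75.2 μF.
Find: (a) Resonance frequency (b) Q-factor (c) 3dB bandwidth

Step 1 — Resonance: ω₀ = 1/√(LC) = 1/√(0.01·7.52e-05) = 1153 rad/s.
Step 2 — f₀ = ω₀/(2π) = 183.5 Hz.
Step 3 — Series Q: Q = ω₀L/R = 1153·0.01/1230 = 0.009375.
Step 4 — Bandwidth: Δω = ω₀/Q = 1.23e+05 rad/s; BW = Δω/(2π) = 1.958e+04 Hz.

(a) f₀ = 183.5 Hz  (b) Q = 0.009375  (c) BW = 1.958e+04 Hz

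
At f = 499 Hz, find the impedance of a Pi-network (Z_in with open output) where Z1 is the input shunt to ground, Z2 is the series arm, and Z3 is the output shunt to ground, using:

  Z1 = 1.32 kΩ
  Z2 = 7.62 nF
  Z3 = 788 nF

Step 1 — Angular frequency: ω = 2π·f = 2π·499 = 3135 rad/s.
Step 2 — Component impedances:
  Z1: Z = R = 1320 Ω
  Z2: Z = 1/(jωC) = -j/(ω·C) = 0 - j4.186e+04 Ω
  Z3: Z = 1/(jωC) = -j/(ω·C) = 0 - j404.8 Ω
Step 3 — With open output, the series arm Z2 and the output shunt Z3 appear in series to ground: Z2 + Z3 = 0 - j4.226e+04 Ω.
Step 4 — Parallel with input shunt Z1: Z_in = Z1 || (Z2 + Z3) = 1319 - j41.19 Ω = 1319∠-1.8° Ω.

Z = 1319 - j41.19 Ω = 1319∠-1.8° Ω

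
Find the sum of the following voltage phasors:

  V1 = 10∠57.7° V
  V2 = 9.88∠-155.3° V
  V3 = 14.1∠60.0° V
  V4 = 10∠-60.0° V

Step 1 — Convert each phasor to rectangular form:
  V1 = 10·(cos(57.7°) + j·sin(57.7°)) = 5.344 + j8.453 V
  V2 = 9.88·(cos(-155.3°) + j·sin(-155.3°)) = -8.976 - j4.129 V
  V3 = 14.1·(cos(60.0°) + j·sin(60.0°)) = 7.05 + j12.21 V
  V4 = 10·(cos(-60.0°) + j·sin(-60.0°)) = 5 - j8.66 V
Step 2 — Sum components: V_total = 8.417 + j7.875 V.
Step 3 — Convert to polar: |V_total| = 11.53 V, ∠V_total = 43.1°.

V_total = 11.53∠43.1° V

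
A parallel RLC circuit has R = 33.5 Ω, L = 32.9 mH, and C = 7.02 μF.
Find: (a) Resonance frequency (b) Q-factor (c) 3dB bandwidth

Step 1 — Resonance: ω₀ = 1/√(LC) = 1/√(0.0329·7.02e-06) = 2081 rad/s.
Step 2 — f₀ = ω₀/(2π) = 331.2 Hz.
Step 3 — Parallel Q: Q = R/(ω₀L) = 33.5/(2081·0.0329) = 0.4893.
Step 4 — Bandwidth: Δω = ω₀/Q = 4252 rad/s; BW = Δω/(2π) = 676.8 Hz.

(a) f₀ = 331.2 Hz  (b) Q = 0.4893  (c) BW = 676.8 Hz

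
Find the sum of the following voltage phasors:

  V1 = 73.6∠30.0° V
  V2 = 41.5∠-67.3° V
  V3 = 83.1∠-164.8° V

Step 1 — Convert each phasor to rectangular form:
  V1 = 73.6·(cos(30.0°) + j·sin(30.0°)) = 63.74 + j36.8 V
  V2 = 41.5·(cos(-67.3°) + j·sin(-67.3°)) = 16.02 - j38.29 V
  V3 = 83.1·(cos(-164.8°) + j·sin(-164.8°)) = -80.19 - j21.79 V
Step 2 — Sum components: V_total = -0.4383 - j23.27 V.
Step 3 — Convert to polar: |V_total| = 23.28 V, ∠V_total = -91.1°.

V_total = 23.28∠-91.1° V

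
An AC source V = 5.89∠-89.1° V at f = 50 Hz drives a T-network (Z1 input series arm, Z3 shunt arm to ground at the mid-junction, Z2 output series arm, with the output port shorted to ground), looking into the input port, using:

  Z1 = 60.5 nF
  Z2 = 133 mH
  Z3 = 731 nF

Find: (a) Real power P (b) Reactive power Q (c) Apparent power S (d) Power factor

Step 1 — Angular frequency: ω = 2π·f = 2π·50 = 314.2 rad/s.
Step 2 — Component impedances:
  Z1: Z = 1/(jωC) = -j/(ω·C) = 0 - j5.261e+04 Ω
  Z2: Z = jωL = j·314.2·0.133 = 0 + j41.78 Ω
  Z3: Z = 1/(jωC) = -j/(ω·C) = 0 - j4354 Ω
Step 3 — With the output port shorted to ground, the output series arm Z2 runs from the junction to ground; the shunt arm Z3 also runs from the junction to ground. They appear in parallel: Z3 || Z2 = 0 + j42.19 Ω.
Step 4 — Series with input arm Z1: Z_in = Z1 + (Z3 || Z2) = 0 - j5.257e+04 Ω = 5.257e+04∠-90.0° Ω.
Step 5 — Source phasor: V = 5.89∠-89.1° V = 0.09252 - j5.889 V.
Step 6 — Current: I = V / Z = 0.000112 + j1.76e-06 A = 0.000112∠0.9° A.
Step 7 — Complex power: S = V·I* = 0 - j0.0006599 VA.
Step 8 — Real power: P = Re(S) = 0 W.
Step 9 — Reactive power: Q = Im(S) = -0.0006599 VAR.
Step 10 — Apparent power: |S| = 0.0006599 VA.
Step 11 — Power factor: PF = P/|S| = 0 (leading).

(a) P = 0 W  (b) Q = -0.0006599 VAR  (c) S = 0.0006599 VA  (d) PF = 0 (leading)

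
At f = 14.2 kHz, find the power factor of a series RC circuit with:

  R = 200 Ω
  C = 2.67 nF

Step 1 — Angular frequency: ω = 2π·f = 2π·1.42e+04 = 8.922e+04 rad/s.
Step 2 — Component impedances:
  R: Z = R = 200 Ω
  C: Z = 1/(jωC) = -j/(ω·C) = 0 - j4198 Ω
Step 3 — Series combination: Z_total = R + C = 200 - j4198 Ω = 4203∠-87.3° Ω.
Step 4 — Power factor: PF = cos(φ) = Re(Z)/|Z| = 200/4203 = 0.04759.
Step 5 — Type: Im(Z) = -4198 ⇒ leading (phase φ = -87.3°).

PF = 0.04759 (leading, φ = -87.3°)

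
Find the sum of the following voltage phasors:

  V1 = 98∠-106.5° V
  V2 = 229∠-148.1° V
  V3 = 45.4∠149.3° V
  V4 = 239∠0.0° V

Step 1 — Convert each phasor to rectangular form:
  V1 = 98·(cos(-106.5°) + j·sin(-106.5°)) = -27.83 - j93.96 V
  V2 = 229·(cos(-148.1°) + j·sin(-148.1°)) = -194.4 - j121 V
  V3 = 45.4·(cos(149.3°) + j·sin(149.3°)) = -39.04 + j23.18 V
  V4 = 239·(cos(0.0°) + j·sin(0.0°)) = 239 V
Step 2 — Sum components: V_total = -22.29 - j191.8 V.
Step 3 — Convert to polar: |V_total| = 193.1 V, ∠V_total = -96.6°.

V_total = 193.1∠-96.6° V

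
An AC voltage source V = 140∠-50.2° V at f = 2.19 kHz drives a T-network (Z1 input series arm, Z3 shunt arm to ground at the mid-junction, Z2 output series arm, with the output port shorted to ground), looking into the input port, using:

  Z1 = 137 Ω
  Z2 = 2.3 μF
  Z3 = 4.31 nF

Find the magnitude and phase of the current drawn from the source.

Step 1 — Angular frequency: ω = 2π·f = 2π·2190 = 1.376e+04 rad/s.
Step 2 — Component impedances:
  Z1: Z = R = 137 Ω
  Z2: Z = 1/(jωC) = -j/(ω·C) = 0 - j31.6 Ω
  Z3: Z = 1/(jωC) = -j/(ω·C) = 0 - j1.686e+04 Ω
Step 3 — With the output port shorted to ground, the output series arm Z2 runs from the junction to ground; the shunt arm Z3 also runs from the junction to ground. They appear in parallel: Z3 || Z2 = 0 - j31.54 Ω.
Step 4 — Series with input arm Z1: Z_in = Z1 + (Z3 || Z2) = 137 - j31.54 Ω = 140.6∠-13.0° Ω.
Step 5 — Source phasor: V = 140∠-50.2° V = 89.62 - j107.6 V.
Step 6 — Ohm's law: I = V / Z_total = (89.62 - j107.6) / (137 - j31.54) = 0.7928 - j0.6026 A.
Step 7 — Convert to polar: |I| = 0.9959 A, ∠I = -37.2°.

I = 0.9959∠-37.2° A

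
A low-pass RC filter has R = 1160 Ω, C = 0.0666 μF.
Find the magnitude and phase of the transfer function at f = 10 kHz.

Step 1 — Angular frequency: ω = 2π·1e+04 = 6.283e+04 rad/s.
Step 2 — Transfer function: H(jω) = 1/(1 + jωRC).
Step 3 — Denominator: 1 + jωRC = 1 + j·6.283e+04·1160·6.66e-08 = 1 + j4.854.
Step 4 — H = 0.04071 - j0.1976.
Step 5 — Magnitude: |H| = 0.2018 (-13.9 dB); phase: φ = -78.4°.

|H| = 0.2018 (-13.9 dB), φ = -78.4°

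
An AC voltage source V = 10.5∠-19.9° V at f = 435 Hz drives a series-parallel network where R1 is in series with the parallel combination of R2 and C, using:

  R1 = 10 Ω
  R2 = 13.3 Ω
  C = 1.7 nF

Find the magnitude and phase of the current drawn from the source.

Step 1 — Angular frequency: ω = 2π·f = 2π·435 = 2733 rad/s.
Step 2 — Component impedances:
  R1: Z = R = 10 Ω
  R2: Z = R = 13.3 Ω
  C: Z = 1/(jωC) = -j/(ω·C) = 0 - j2.152e+05 Ω
Step 3 — Parallel branch: R2 || C = 1/(1/R2 + 1/C) = 13.3 - j0.0008219 Ω.
Step 4 — Series with R1: Z_total = R1 + (R2 || C) = 23.3 - j0.0008219 Ω = 23.3∠-0.0° Ω.
Step 5 — Source phasor: V = 10.5∠-19.9° V = 9.873 - j3.574 V.
Step 6 — Ohm's law: I = V / Z_total = (9.873 - j3.574) / (23.3 - j0.0008219) = 0.4237 - j0.1534 A.
Step 7 — Convert to polar: |I| = 0.4506 A, ∠I = -19.9°.

I = 0.4506∠-19.9° A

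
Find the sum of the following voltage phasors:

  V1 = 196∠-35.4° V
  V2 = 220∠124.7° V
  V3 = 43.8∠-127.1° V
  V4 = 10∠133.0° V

Step 1 — Convert each phasor to rectangular form:
  V1 = 196·(cos(-35.4°) + j·sin(-35.4°)) = 159.8 - j113.5 V
  V2 = 220·(cos(124.7°) + j·sin(124.7°)) = -125.2 + j180.9 V
  V3 = 43.8·(cos(-127.1°) + j·sin(-127.1°)) = -26.42 - j34.93 V
  V4 = 10·(cos(133.0°) + j·sin(133.0°)) = -6.82 + j7.314 V
Step 2 — Sum components: V_total = 1.283 + j39.71 V.
Step 3 — Convert to polar: |V_total| = 39.73 V, ∠V_total = 88.1°.

V_total = 39.73∠88.1° V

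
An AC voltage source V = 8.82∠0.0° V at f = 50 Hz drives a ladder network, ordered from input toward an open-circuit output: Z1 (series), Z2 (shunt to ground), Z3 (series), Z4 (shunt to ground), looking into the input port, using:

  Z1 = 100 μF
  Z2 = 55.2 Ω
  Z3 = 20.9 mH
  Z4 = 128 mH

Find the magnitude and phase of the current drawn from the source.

Step 1 — Angular frequency: ω = 2π·f = 2π·50 = 314.2 rad/s.
Step 2 — Component impedances:
  Z1: Z = 1/(jωC) = -j/(ω·C) = 0 - j31.83 Ω
  Z2: Z = R = 55.2 Ω
  Z3: Z = jωL = j·314.2·0.0209 = 0 + j6.566 Ω
  Z4: Z = jωL = j·314.2·0.128 = 0 + j40.21 Ω
Step 3 — Ladder network (open output): work backward from the far end, alternating series and parallel combinations. Z_in = 23.07 - j4.605 Ω = 23.53∠-11.3° Ω.
Step 4 — Source phasor: V = 8.82∠0.0° V = 8.82 V.
Step 5 — Ohm's law: I = V / Z_total = (8.82) / (23.07 - j4.605) = 0.3676 + j0.07337 A.
Step 6 — Convert to polar: |I| = 0.3749 A, ∠I = 11.3°.

I = 0.3749∠11.3° A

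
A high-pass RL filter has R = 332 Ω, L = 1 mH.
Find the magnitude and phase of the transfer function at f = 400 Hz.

Step 1 — Angular frequency: ω = 2π·400 = 2513 rad/s.
Step 2 — Transfer function: H(jω) = jωL/(R + jωL).
Step 3 — Numerator jωL = j·2.513; denominator R + jωL = 332 + j2.513.
Step 4 — H = 5.73e-05 + j0.00757.
Step 5 — Magnitude: |H| = 0.00757 (-42.4 dB); phase: φ = 89.6°.

|H| = 0.00757 (-42.4 dB), φ = 89.6°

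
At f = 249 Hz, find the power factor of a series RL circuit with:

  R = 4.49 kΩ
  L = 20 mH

Step 1 — Angular frequency: ω = 2π·f = 2π·249 = 1565 rad/s.
Step 2 — Component impedances:
  R: Z = R = 4490 Ω
  L: Z = jωL = j·1565·0.02 = 0 + j31.29 Ω
Step 3 — Series combination: Z_total = R + L = 4490 + j31.29 Ω = 4490∠0.4° Ω.
Step 4 — Power factor: PF = cos(φ) = Re(Z)/|Z| = 4490/4490 = 1.
Step 5 — Type: Im(Z) = 31.29 ⇒ lagging (phase φ = 0.4°).

PF = 1 (lagging, φ = 0.4°)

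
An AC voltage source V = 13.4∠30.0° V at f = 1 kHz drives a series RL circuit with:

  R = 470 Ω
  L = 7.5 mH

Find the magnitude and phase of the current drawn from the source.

Step 1 — Angular frequency: ω = 2π·f = 2π·1000 = 6283 rad/s.
Step 2 — Component impedances:
  R: Z = R = 470 Ω
  L: Z = jωL = j·6283·0.0075 = 0 + j47.12 Ω
Step 3 — Series combination: Z_total = R + L = 470 + j47.12 Ω = 472.4∠5.7° Ω.
Step 4 — Source phasor: V = 13.4∠30.0° V = 11.6 + j6.7 V.
Step 5 — Ohm's law: I = V / Z_total = (11.6 + j6.7) / (470 + j47.12) = 0.02586 + j0.01166 A.
Step 6 — Convert to polar: |I| = 0.02837 A, ∠I = 24.3°.

I = 0.02837∠24.3° A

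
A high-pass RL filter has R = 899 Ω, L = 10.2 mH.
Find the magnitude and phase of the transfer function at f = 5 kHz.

Step 1 — Angular frequency: ω = 2π·5000 = 3.142e+04 rad/s.
Step 2 — Transfer function: H(jω) = jωL/(R + jωL).
Step 3 — Numerator jωL = j·320.4; denominator R + jωL = 899 + j320.4.
Step 4 — H = 0.1127 + j0.3163.
Step 5 — Magnitude: |H| = 0.3358 (-9.5 dB); phase: φ = 70.4°.

|H| = 0.3358 (-9.5 dB), φ = 70.4°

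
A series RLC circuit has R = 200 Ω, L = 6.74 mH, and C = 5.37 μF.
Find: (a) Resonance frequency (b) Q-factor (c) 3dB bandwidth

Step 1 — Resonance condition Im(Z)=0 gives ω₀ = 1/√(LC).
Step 2 — ω₀ = 1/√(0.00674·5.37e-06) = 5256 rad/s.
Step 3 — f₀ = ω₀/(2π) = 836.6 Hz.
Step 4 — Series Q: Q = ω₀L/R = 5256·0.00674/200 = 0.1771.
Step 5 — 3dB bandwidth: Δω = ω₀/Q = 2.967e+04 rad/s; BW = Δω/(2π) = 4723 Hz.

(a) f₀ = 836.6 Hz  (b) Q = 0.1771  (c) BW = 4723 Hz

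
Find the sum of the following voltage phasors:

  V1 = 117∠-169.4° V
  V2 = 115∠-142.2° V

Step 1 — Convert each phasor to rectangular form:
  V1 = 117·(cos(-169.4°) + j·sin(-169.4°)) = -115 - j21.52 V
  V2 = 115·(cos(-142.2°) + j·sin(-142.2°)) = -90.87 - j70.48 V
Step 2 — Sum components: V_total = -205.9 - j92.01 V.
Step 3 — Convert to polar: |V_total| = 225.5 V, ∠V_total = -155.9°.

V_total = 225.5∠-155.9° V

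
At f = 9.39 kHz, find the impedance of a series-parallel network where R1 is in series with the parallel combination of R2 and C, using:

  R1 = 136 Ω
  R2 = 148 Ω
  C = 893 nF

Step 1 — Angular frequency: ω = 2π·f = 2π·9390 = 5.9e+04 rad/s.
Step 2 — Component impedances:
  R1: Z = R = 136 Ω
  R2: Z = R = 148 Ω
  C: Z = 1/(jωC) = -j/(ω·C) = 0 - j18.98 Ω
Step 3 — Parallel branch: R2 || C = 1/(1/R2 + 1/C) = 2.395 - j18.67 Ω.
Step 4 — Series with R1: Z_total = R1 + (R2 || C) = 138.4 - j18.67 Ω = 139.6∠-7.7° Ω.

Z = 138.4 - j18.67 Ω = 139.6∠-7.7° Ω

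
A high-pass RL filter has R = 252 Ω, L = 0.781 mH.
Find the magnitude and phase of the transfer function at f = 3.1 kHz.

Step 1 — Angular frequency: ω = 2π·3100 = 1.948e+04 rad/s.
Step 2 — Transfer function: H(jω) = jωL/(R + jωL).
Step 3 — Numerator jωL = j·15.21; denominator R + jωL = 252 + j15.21.
Step 4 — H = 0.003631 + j0.06015.
Step 5 — Magnitude: |H| = 0.06026 (-24.4 dB); phase: φ = 86.5°.

|H| = 0.06026 (-24.4 dB), φ = 86.5°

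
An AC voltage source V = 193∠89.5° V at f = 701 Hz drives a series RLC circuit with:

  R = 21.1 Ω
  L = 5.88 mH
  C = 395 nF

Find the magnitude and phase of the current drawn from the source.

Step 1 — Angular frequency: ω = 2π·f = 2π·701 = 4405 rad/s.
Step 2 — Component impedances:
  R: Z = R = 21.1 Ω
  L: Z = jωL = j·4405·0.00588 = 0 + j25.9 Ω
  C: Z = 1/(jωC) = -j/(ω·C) = 0 - j574.8 Ω
Step 3 — Series combination: Z_total = R + L + C = 21.1 - j548.9 Ω = 549.3∠-87.8° Ω.
Step 4 — Source phasor: V = 193∠89.5° V = 1.684 + j193 V.
Step 5 — Ohm's law: I = V / Z_total = (1.684 + j193) / (21.1 - j548.9) = -0.351 + j0.01656 A.
Step 6 — Convert to polar: |I| = 0.3514 A, ∠I = 177.3°.

I = 0.3514∠177.3° A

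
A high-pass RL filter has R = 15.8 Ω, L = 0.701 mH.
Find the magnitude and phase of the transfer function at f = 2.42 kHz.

Step 1 — Angular frequency: ω = 2π·2420 = 1.521e+04 rad/s.
Step 2 — Transfer function: H(jω) = jωL/(R + jωL).
Step 3 — Numerator jωL = j·10.66; denominator R + jωL = 15.8 + j10.66.
Step 4 — H = 0.3128 + j0.4636.
Step 5 — Magnitude: |H| = 0.5593 (-5.0 dB); phase: φ = 56.0°.

|H| = 0.5593 (-5.0 dB), φ = 56.0°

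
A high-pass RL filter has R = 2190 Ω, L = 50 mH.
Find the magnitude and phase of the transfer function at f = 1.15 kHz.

Step 1 — Angular frequency: ω = 2π·1150 = 7226 rad/s.
Step 2 — Transfer function: H(jω) = jωL/(R + jωL).
Step 3 — Numerator jωL = j·361.3; denominator R + jωL = 2190 + j361.3.
Step 4 — H = 0.02649 + j0.1606.
Step 5 — Magnitude: |H| = 0.1628 (-15.8 dB); phase: φ = 80.6°.

|H| = 0.1628 (-15.8 dB), φ = 80.6°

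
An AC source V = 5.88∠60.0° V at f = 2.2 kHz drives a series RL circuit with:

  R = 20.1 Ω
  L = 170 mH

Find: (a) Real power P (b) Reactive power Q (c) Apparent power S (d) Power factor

Step 1 — Angular frequency: ω = 2π·f = 2π·2200 = 1.382e+04 rad/s.
Step 2 — Component impedances:
  R: Z = R = 20.1 Ω
  L: Z = jωL = j·1.382e+04·0.17 = 0 + j2350 Ω
Step 3 — Series combination: Z_total = R + L = 20.1 + j2350 Ω = 2350∠89.5° Ω.
Step 4 — Source phasor: V = 5.88∠60.0° V = 2.94 + j5.092 V.
Step 5 — Current: I = V / Z = 0.002178 - j0.001232 A = 0.002502∠-29.5° A.
Step 6 — Complex power: S = V·I* = 0.0001258 + j0.01471 VA.
Step 7 — Real power: P = Re(S) = 0.0001258 W.
Step 8 — Reactive power: Q = Im(S) = 0.01471 VAR.
Step 9 — Apparent power: |S| = 0.01471 VA.
Step 10 — Power factor: PF = P/|S| = 0.008553 (lagging).

(a) P = 0.0001258 W  (b) Q = 0.01471 VAR  (c) S = 0.01471 VA  (d) PF = 0.008553 (lagging)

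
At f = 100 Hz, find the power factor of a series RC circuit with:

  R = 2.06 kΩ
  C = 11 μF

Step 1 — Angular frequency: ω = 2π·f = 2π·100 = 628.3 rad/s.
Step 2 — Component impedances:
  R: Z = R = 2060 Ω
  C: Z = 1/(jωC) = -j/(ω·C) = 0 - j144.7 Ω
Step 3 — Series combination: Z_total = R + C = 2060 - j144.7 Ω = 2065∠-4.0° Ω.
Step 4 — Power factor: PF = cos(φ) = Re(Z)/|Z| = 2060/2065.1 = 0.9975.
Step 5 — Type: Im(Z) = -144.7 ⇒ leading (phase φ = -4.0°).

PF = 0.9975 (leading, φ = -4.0°)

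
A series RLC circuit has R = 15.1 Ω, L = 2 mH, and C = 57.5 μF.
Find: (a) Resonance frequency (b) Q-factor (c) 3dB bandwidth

Step 1 — Resonance condition Im(Z)=0 gives ω₀ = 1/√(LC).
Step 2 — ω₀ = 1/√(0.002·5.75e-05) = 2949 rad/s.
Step 3 — f₀ = ω₀/(2π) = 469.3 Hz.
Step 4 — Series Q: Q = ω₀L/R = 2949·0.002/15.1 = 0.3906.
Step 5 — 3dB bandwidth: Δω = ω₀/Q = 7550 rad/s; BW = Δω/(2π) = 1202 Hz.

(a) f₀ = 469.3 Hz  (b) Q = 0.3906  (c) BW = 1202 Hz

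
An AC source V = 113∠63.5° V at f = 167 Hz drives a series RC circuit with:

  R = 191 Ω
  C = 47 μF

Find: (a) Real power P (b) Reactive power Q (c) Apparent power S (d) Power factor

Step 1 — Angular frequency: ω = 2π·f = 2π·167 = 1049 rad/s.
Step 2 — Component impedances:
  R: Z = R = 191 Ω
  C: Z = 1/(jωC) = -j/(ω·C) = 0 - j20.28 Ω
Step 3 — Series combination: Z_total = R + C = 191 - j20.28 Ω = 192.1∠-6.1° Ω.
Step 4 — Source phasor: V = 113∠63.5° V = 50.42 + j101.1 V.
Step 5 — Current: I = V / Z = 0.2055 + j0.5513 A = 0.5883∠69.6° A.
Step 6 — Complex power: S = V·I* = 66.11 - j7.018 VA.
Step 7 — Real power: P = Re(S) = 66.11 W.
Step 8 — Reactive power: Q = Im(S) = -7.018 VAR.
Step 9 — Apparent power: |S| = 66.48 VA.
Step 10 — Power factor: PF = P/|S| = 0.9944 (leading).

(a) P = 66.11 W  (b) Q = -7.018 VAR  (c) S = 66.48 VA  (d) PF = 0.9944 (leading)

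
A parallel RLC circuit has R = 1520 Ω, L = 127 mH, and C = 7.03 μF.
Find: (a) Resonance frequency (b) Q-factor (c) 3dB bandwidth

Step 1 — Resonance: ω₀ = 1/√(LC) = 1/√(0.127·7.03e-06) = 1058 rad/s.
Step 2 — f₀ = ω₀/(2π) = 168.4 Hz.
Step 3 — Parallel Q: Q = R/(ω₀L) = 1520/(1058·0.127) = 11.31.
Step 4 — Bandwidth: Δω = ω₀/Q = 93.58 rad/s; BW = Δω/(2π) = 14.89 Hz.

(a) f₀ = 168.4 Hz  (b) Q = 11.31  (c) BW = 14.89 Hz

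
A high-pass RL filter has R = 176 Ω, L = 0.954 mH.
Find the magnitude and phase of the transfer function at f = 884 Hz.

Step 1 — Angular frequency: ω = 2π·884 = 5554 rad/s.
Step 2 — Transfer function: H(jω) = jωL/(R + jωL).
Step 3 — Numerator jωL = j·5.299; denominator R + jωL = 176 + j5.299.
Step 4 — H = 0.0009056 + j0.03008.
Step 5 — Magnitude: |H| = 0.03009 (-30.4 dB); phase: φ = 88.3°.

|H| = 0.03009 (-30.4 dB), φ = 88.3°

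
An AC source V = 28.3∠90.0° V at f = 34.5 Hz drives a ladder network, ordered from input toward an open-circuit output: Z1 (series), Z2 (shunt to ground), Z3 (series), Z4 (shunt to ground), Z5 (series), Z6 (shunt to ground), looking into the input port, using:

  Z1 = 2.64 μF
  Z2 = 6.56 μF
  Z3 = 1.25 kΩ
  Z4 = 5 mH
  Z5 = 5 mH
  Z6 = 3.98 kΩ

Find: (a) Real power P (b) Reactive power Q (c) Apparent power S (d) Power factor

Step 1 — Angular frequency: ω = 2π·f = 2π·34.5 = 216.8 rad/s.
Step 2 — Component impedances:
  Z1: Z = 1/(jωC) = -j/(ω·C) = 0 - j1747 Ω
  Z2: Z = 1/(jωC) = -j/(ω·C) = 0 - j703.2 Ω
  Z3: Z = R = 1250 Ω
  Z4: Z = jωL = j·216.8·0.005 = 0 + j1.084 Ω
  Z5: Z = jωL = j·216.8·0.005 = 0 + j1.084 Ω
  Z6: Z = R = 3980 Ω
Step 3 — Ladder network (open output): work backward from the far end, alternating series and parallel combinations. Z_in = 300.7 - j2282 Ω = 2301∠-82.5° Ω.
Step 4 — Source phasor: V = 28.3∠90.0° V = 0 + j28.3 V.
Step 5 — Current: I = V / Z = -0.01219 + j0.001607 A = 0.0123∠172.5° A.
Step 6 — Complex power: S = V·I* = 0.04547 - j0.345 VA.
Step 7 — Real power: P = Re(S) = 0.04547 W.
Step 8 — Reactive power: Q = Im(S) = -0.345 VAR.
Step 9 — Apparent power: |S| = 0.348 VA.
Step 10 — Power factor: PF = P/|S| = 0.1307 (leading).

(a) P = 0.04547 W  (b) Q = -0.345 VAR  (c) S = 0.348 VA  (d) PF = 0.1307 (leading)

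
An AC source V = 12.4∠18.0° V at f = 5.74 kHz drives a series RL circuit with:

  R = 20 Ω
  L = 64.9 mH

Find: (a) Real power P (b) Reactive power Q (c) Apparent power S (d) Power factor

Step 1 — Angular frequency: ω = 2π·f = 2π·5740 = 3.607e+04 rad/s.
Step 2 — Component impedances:
  R: Z = R = 20 Ω
  L: Z = jωL = j·3.607e+04·0.0649 = 0 + j2341 Ω
Step 3 — Series combination: Z_total = R + L = 20 + j2341 Ω = 2341∠89.5° Ω.
Step 4 — Source phasor: V = 12.4∠18.0° V = 11.79 + j3.832 V.
Step 5 — Current: I = V / Z = 0.00168 - j0.005024 A = 0.005297∠-71.5° A.
Step 6 — Complex power: S = V·I* = 0.0005613 + j0.06569 VA.
Step 7 — Real power: P = Re(S) = 0.0005613 W.
Step 8 — Reactive power: Q = Im(S) = 0.06569 VAR.
Step 9 — Apparent power: |S| = 0.06569 VA.
Step 10 — Power factor: PF = P/|S| = 0.008544 (lagging).

(a) P = 0.0005613 W  (b) Q = 0.06569 VAR  (c) S = 0.06569 VA  (d) PF = 0.008544 (lagging)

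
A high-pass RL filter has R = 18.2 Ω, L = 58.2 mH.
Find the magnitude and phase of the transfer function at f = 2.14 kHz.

Step 1 — Angular frequency: ω = 2π·2140 = 1.345e+04 rad/s.
Step 2 — Transfer function: H(jω) = jωL/(R + jωL).
Step 3 — Numerator jωL = j·782.6; denominator R + jωL = 18.2 + j782.6.
Step 4 — H = 0.9995 + j0.02324.
Step 5 — Magnitude: |H| = 0.9997 (-0.0 dB); phase: φ = 1.3°.

|H| = 0.9997 (-0.0 dB), φ = 1.3°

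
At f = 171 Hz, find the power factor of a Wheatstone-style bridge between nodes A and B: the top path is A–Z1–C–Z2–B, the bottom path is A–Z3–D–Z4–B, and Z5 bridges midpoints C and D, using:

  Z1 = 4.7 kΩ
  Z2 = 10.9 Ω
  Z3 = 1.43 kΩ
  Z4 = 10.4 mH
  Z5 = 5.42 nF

Step 1 — Angular frequency: ω = 2π·f = 2π·171 = 1074 rad/s.
Step 2 — Component impedances:
  Z1: Z = R = 4700 Ω
  Z2: Z = R = 10.9 Ω
  Z3: Z = R = 1430 Ω
  Z4: Z = jωL = j·1074·0.0104 = 0 + j11.17 Ω
  Z5: Z = 1/(jωC) = -j/(ω·C) = 0 - j1.717e+05 Ω
Step 3 — Bridge requires nodal analysis (the Z5 bridge couples midpoints C and D, so the two paths cannot be reduced to a simple series/parallel combination). Setting node B to ground and injecting 1 A at node A, the 3-node admittance system at A, C, D solves to V_A = Z_AB = 1097 + j6.576 Ω = 1097∠0.3° Ω.
Step 4 — Power factor: PF = cos(φ) = Re(Z)/|Z| = 1097/1097 = 1.
Step 5 — Type: Im(Z) = 6.576 ⇒ lagging (phase φ = 0.3°).

PF = 1 (lagging, φ = 0.3°)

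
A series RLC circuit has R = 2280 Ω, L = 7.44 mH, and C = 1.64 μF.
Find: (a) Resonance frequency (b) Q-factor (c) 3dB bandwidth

Step 1 — Resonance: ω₀ = 1/√(LC) = 1/√(0.00744·1.64e-06) = 9053 rad/s.
Step 2 — f₀ = ω₀/(2π) = 1441 Hz.
Step 3 — Series Q: Q = ω₀L/R = 9053·0.00744/2280 = 0.02954.
Step 4 — Bandwidth: Δω = ω₀/Q = 3.065e+05 rad/s; BW = Δω/(2π) = 4.877e+04 Hz.

(a) f₀ = 1441 Hz  (b) Q = 0.02954  (c) BW = 4.877e+04 Hz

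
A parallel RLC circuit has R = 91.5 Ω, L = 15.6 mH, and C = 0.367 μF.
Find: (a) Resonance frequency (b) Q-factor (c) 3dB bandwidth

Step 1 — Resonance: ω₀ = 1/√(LC) = 1/√(0.0156·3.67e-07) = 1.322e+04 rad/s.
Step 2 — f₀ = ω₀/(2π) = 2103 Hz.
Step 3 — Parallel Q: Q = R/(ω₀L) = 91.5/(1.322e+04·0.0156) = 0.4438.
Step 4 — Bandwidth: Δω = ω₀/Q = 2.978e+04 rad/s; BW = Δω/(2π) = 4740 Hz.

(a) f₀ = 2103 Hz  (b) Q = 0.4438  (c) BW = 4740 Hz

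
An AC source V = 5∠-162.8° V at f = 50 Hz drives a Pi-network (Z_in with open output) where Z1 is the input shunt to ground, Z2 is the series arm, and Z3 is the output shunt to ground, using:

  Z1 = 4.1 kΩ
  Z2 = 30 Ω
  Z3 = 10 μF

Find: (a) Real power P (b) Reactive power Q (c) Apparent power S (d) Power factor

Step 1 — Angular frequency: ω = 2π·f = 2π·50 = 314.2 rad/s.
Step 2 — Component impedances:
  Z1: Z = R = 4100 Ω
  Z2: Z = R = 30 Ω
  Z3: Z = 1/(jωC) = -j/(ω·C) = 0 - j318.3 Ω
Step 3 — With open output, the series arm Z2 and the output shunt Z3 appear in series to ground: Z2 + Z3 = 30 - j318.3 Ω.
Step 4 — Parallel with input shunt Z1: Z_in = Z1 || (Z2 + Z3) = 53.82 - j311.8 Ω = 316.5∠-80.2° Ω.
Step 5 — Source phasor: V = 5∠-162.8° V = -4.776 - j1.479 V.
Step 6 — Current: I = V / Z = 0.002037 - j0.01567 A = 0.0158∠-82.6° A.
Step 7 — Complex power: S = V·I* = 0.01343 - j0.07785 VA.
Step 8 — Real power: P = Re(S) = 0.01343 W.
Step 9 — Reactive power: Q = Im(S) = -0.07785 VAR.
Step 10 — Apparent power: |S| = 0.079 VA.
Step 11 — Power factor: PF = P/|S| = 0.1701 (leading).

(a) P = 0.01343 W  (b) Q = -0.07785 VAR  (c) S = 0.079 VA  (d) PF = 0.1701 (leading)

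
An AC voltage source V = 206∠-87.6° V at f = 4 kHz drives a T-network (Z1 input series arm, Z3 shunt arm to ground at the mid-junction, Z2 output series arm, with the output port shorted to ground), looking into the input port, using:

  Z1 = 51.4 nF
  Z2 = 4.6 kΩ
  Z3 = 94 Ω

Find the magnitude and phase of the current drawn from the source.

Step 1 — Angular frequency: ω = 2π·f = 2π·4000 = 2.513e+04 rad/s.
Step 2 — Component impedances:
  Z1: Z = 1/(jωC) = -j/(ω·C) = 0 - j774.1 Ω
  Z2: Z = R = 4600 Ω
  Z3: Z = R = 94 Ω
Step 3 — With the output port shorted to ground, the output series arm Z2 runs from the junction to ground; the shunt arm Z3 also runs from the junction to ground. They appear in parallel: Z3 || Z2 = 92.12 Ω.
Step 4 — Series with input arm Z1: Z_in = Z1 + (Z3 || Z2) = 92.12 - j774.1 Ω = 779.6∠-83.2° Ω.
Step 5 — Source phasor: V = 206∠-87.6° V = 8.626 - j205.8 V.
Step 6 — Ohm's law: I = V / Z_total = (8.626 - j205.8) / (92.12 - j774.1) = 0.2635 - j0.02021 A.
Step 7 — Convert to polar: |I| = 0.2643 A, ∠I = -4.4°.

I = 0.2643∠-4.4° A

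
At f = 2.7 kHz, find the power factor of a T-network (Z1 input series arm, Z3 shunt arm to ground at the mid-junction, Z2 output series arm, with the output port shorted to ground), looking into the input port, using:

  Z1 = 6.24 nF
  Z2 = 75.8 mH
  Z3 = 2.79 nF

Step 1 — Angular frequency: ω = 2π·f = 2π·2700 = 1.696e+04 rad/s.
Step 2 — Component impedances:
  Z1: Z = 1/(jωC) = -j/(ω·C) = 0 - j9447 Ω
  Z2: Z = jωL = j·1.696e+04·0.0758 = 0 + j1286 Ω
  Z3: Z = 1/(jωC) = -j/(ω·C) = 0 - j2.113e+04 Ω
Step 3 — With the output port shorted to ground, the output series arm Z2 runs from the junction to ground; the shunt arm Z3 also runs from the junction to ground. They appear in parallel: Z3 || Z2 = 0 + j1369 Ω.
Step 4 — Series with input arm Z1: Z_in = Z1 + (Z3 || Z2) = 0 - j8077 Ω = 8077∠-90.0° Ω.
Step 5 — Power factor: PF = cos(φ) = Re(Z)/|Z| = 0/8077 = 0.
Step 6 — Type: Im(Z) = -8077 ⇒ leading (phase φ = -90.0°).

PF = 0 (leading, φ = -90.0°)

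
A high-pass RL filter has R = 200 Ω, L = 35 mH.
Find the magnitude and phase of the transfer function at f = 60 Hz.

Step 1 — Angular frequency: ω = 2π·60 = 377 rad/s.
Step 2 — Transfer function: H(jω) = jωL/(R + jωL).
Step 3 — Numerator jωL = j·13.19; denominator R + jωL = 200 + j13.19.
Step 4 — H = 0.004334 + j0.06569.
Step 5 — Magnitude: |H| = 0.06583 (-23.6 dB); phase: φ = 86.2°.

|H| = 0.06583 (-23.6 dB), φ = 86.2°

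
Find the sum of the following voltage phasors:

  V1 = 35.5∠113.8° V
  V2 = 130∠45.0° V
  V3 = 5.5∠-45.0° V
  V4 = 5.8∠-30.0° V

Step 1 — Convert each phasor to rectangular form:
  V1 = 35.5·(cos(113.8°) + j·sin(113.8°)) = -14.33 + j32.48 V
  V2 = 130·(cos(45.0°) + j·sin(45.0°)) = 91.92 + j91.92 V
  V3 = 5.5·(cos(-45.0°) + j·sin(-45.0°)) = 3.889 - j3.889 V
  V4 = 5.8·(cos(-30.0°) + j·sin(-30.0°)) = 5.023 - j2.9 V
Step 2 — Sum components: V_total = 86.51 + j117.6 V.
Step 3 — Convert to polar: |V_total| = 146 V, ∠V_total = 53.7°.

V_total = 146∠53.7° V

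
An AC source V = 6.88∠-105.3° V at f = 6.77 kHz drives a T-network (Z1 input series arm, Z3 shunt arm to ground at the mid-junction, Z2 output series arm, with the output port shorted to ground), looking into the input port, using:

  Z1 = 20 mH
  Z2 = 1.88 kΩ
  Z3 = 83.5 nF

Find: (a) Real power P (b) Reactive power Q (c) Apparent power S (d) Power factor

Step 1 — Angular frequency: ω = 2π·f = 2π·6770 = 4.254e+04 rad/s.
Step 2 — Component impedances:
  Z1: Z = jωL = j·4.254e+04·0.02 = 0 + j850.7 Ω
  Z2: Z = R = 1880 Ω
  Z3: Z = 1/(jωC) = -j/(ω·C) = 0 - j281.5 Ω
Step 3 — With the output port shorted to ground, the output series arm Z2 runs from the junction to ground; the shunt arm Z3 also runs from the junction to ground. They appear in parallel: Z3 || Z2 = 41.24 - j275.4 Ω.
Step 4 — Series with input arm Z1: Z_in = Z1 + (Z3 || Z2) = 41.24 + j575.4 Ω = 576.9∠85.9° Ω.
Step 5 — Source phasor: V = 6.88∠-105.3° V = -1.815 - j6.636 V.
Step 6 — Current: I = V / Z = -0.0117 + j0.002317 A = 0.01193∠168.8° A.
Step 7 — Complex power: S = V·I* = 0.005866 + j0.08185 VA.
Step 8 — Real power: P = Re(S) = 0.005866 W.
Step 9 — Reactive power: Q = Im(S) = 0.08185 VAR.
Step 10 — Apparent power: |S| = 0.08206 VA.
Step 11 — Power factor: PF = P/|S| = 0.07149 (lagging).

(a) P = 0.005866 W  (b) Q = 0.08185 VAR  (c) S = 0.08206 VA  (d) PF = 0.07149 (lagging)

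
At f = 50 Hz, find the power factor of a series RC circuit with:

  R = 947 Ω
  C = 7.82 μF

Step 1 — Angular frequency: ω = 2π·f = 2π·50 = 314.2 rad/s.
Step 2 — Component impedances:
  R: Z = R = 947 Ω
  C: Z = 1/(jωC) = -j/(ω·C) = 0 - j407 Ω
Step 3 — Series combination: Z_total = R + C = 947 - j407 Ω = 1031∠-23.3° Ω.
Step 4 — Power factor: PF = cos(φ) = Re(Z)/|Z| = 947/1030.8 = 0.9187.
Step 5 — Type: Im(Z) = -407 ⇒ leading (phase φ = -23.3°).

PF = 0.9187 (leading, φ = -23.3°)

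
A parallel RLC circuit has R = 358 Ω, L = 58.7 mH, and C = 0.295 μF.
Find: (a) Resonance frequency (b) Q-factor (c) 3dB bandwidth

Step 1 — Resonance: ω₀ = 1/√(LC) = 1/√(0.0587·2.95e-07) = 7599 rad/s.
Step 2 — f₀ = ω₀/(2π) = 1209 Hz.
Step 3 — Parallel Q: Q = R/(ω₀L) = 358/(7599·0.0587) = 0.8026.
Step 4 — Bandwidth: Δω = ω₀/Q = 9469 rad/s; BW = Δω/(2π) = 1507 Hz.

(a) f₀ = 1209 Hz  (b) Q = 0.8026  (c) BW = 1507 Hz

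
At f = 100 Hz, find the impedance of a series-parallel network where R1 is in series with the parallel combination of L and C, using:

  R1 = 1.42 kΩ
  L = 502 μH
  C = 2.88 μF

Step 1 — Angular frequency: ω = 2π·f = 2π·100 = 628.3 rad/s.
Step 2 — Component impedances:
  R1: Z = R = 1420 Ω
  L: Z = jωL = j·628.3·0.000502 = 0 + j0.3154 Ω
  C: Z = 1/(jωC) = -j/(ω·C) = 0 - j552.6 Ω
Step 3 — Parallel branch: L || C = 1/(1/L + 1/C) = 0 + j0.3156 Ω.
Step 4 — Series with R1: Z_total = R1 + (L || C) = 1420 + j0.3156 Ω = 1420∠0.0° Ω.

Z = 1420 + j0.3156 Ω = 1420∠0.0° Ω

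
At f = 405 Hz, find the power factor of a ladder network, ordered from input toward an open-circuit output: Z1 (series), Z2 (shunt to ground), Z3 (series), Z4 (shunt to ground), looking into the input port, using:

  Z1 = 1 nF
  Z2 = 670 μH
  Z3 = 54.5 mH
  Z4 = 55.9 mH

Step 1 — Angular frequency: ω = 2π·f = 2π·405 = 2545 rad/s.
Step 2 — Component impedances:
  Z1: Z = 1/(jωC) = -j/(ω·C) = 0 - j3.93e+05 Ω
  Z2: Z = jωL = j·2545·0.00067 = 0 + j1.705 Ω
  Z3: Z = jωL = j·2545·0.0545 = 0 + j138.7 Ω
  Z4: Z = jωL = j·2545·0.0559 = 0 + j142.2 Ω
Step 3 — Ladder network (open output): work backward from the far end, alternating series and parallel combinations. Z_in = 0 - j3.93e+05 Ω = 3.93e+05∠-90.0° Ω.
Step 4 — Power factor: PF = cos(φ) = Re(Z)/|Z| = 0/3.93e+05 = 0.
Step 5 — Type: Im(Z) = -3.93e+05 ⇒ leading (phase φ = -90.0°).

PF = 0 (leading, φ = -90.0°)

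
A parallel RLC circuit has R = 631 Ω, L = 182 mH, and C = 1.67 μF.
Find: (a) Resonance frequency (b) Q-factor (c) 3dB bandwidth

Step 1 — Resonance: ω₀ = 1/√(LC) = 1/√(0.182·1.67e-06) = 1814 rad/s.
Step 2 — f₀ = ω₀/(2π) = 288.7 Hz.
Step 3 — Parallel Q: Q = R/(ω₀L) = 631/(1814·0.182) = 1.911.
Step 4 — Bandwidth: Δω = ω₀/Q = 949 rad/s; BW = Δω/(2π) = 151 Hz.

(a) f₀ = 288.7 Hz  (b) Q = 1.911  (c) BW = 151 Hz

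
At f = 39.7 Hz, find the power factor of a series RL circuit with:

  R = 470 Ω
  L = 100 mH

Step 1 — Angular frequency: ω = 2π·f = 2π·39.7 = 249.4 rad/s.
Step 2 — Component impedances:
  R: Z = R = 470 Ω
  L: Z = jωL = j·249.4·0.1 = 0 + j24.94 Ω
Step 3 — Series combination: Z_total = R + L = 470 + j24.94 Ω = 470.7∠3.0° Ω.
Step 4 — Power factor: PF = cos(φ) = Re(Z)/|Z| = 470/470.66 = 0.9986.
Step 5 — Type: Im(Z) = 24.94 ⇒ lagging (phase φ = 3.0°).

PF = 0.9986 (lagging, φ = 3.0°)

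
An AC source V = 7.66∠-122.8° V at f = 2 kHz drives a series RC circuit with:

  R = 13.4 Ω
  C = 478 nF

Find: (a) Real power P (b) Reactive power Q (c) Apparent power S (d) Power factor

Step 1 — Angular frequency: ω = 2π·f = 2π·2000 = 1.257e+04 rad/s.
Step 2 — Component impedances:
  R: Z = R = 13.4 Ω
  C: Z = 1/(jωC) = -j/(ω·C) = 0 - j166.5 Ω
Step 3 — Series combination: Z_total = R + C = 13.4 - j166.5 Ω = 167∠-85.4° Ω.
Step 4 — Source phasor: V = 7.66∠-122.8° V = -4.149 - j6.439 V.
Step 5 — Current: I = V / Z = 0.03643 - j0.02786 A = 0.04586∠-37.4° A.
Step 6 — Complex power: S = V·I* = 0.02819 - j0.3502 VA.
Step 7 — Real power: P = Re(S) = 0.02819 W.
Step 8 — Reactive power: Q = Im(S) = -0.3502 VAR.
Step 9 — Apparent power: |S| = 0.3513 VA.
Step 10 — Power factor: PF = P/|S| = 0.08023 (leading).

(a) P = 0.02819 W  (b) Q = -0.3502 VAR  (c) S = 0.3513 VA  (d) PF = 0.08023 (leading)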